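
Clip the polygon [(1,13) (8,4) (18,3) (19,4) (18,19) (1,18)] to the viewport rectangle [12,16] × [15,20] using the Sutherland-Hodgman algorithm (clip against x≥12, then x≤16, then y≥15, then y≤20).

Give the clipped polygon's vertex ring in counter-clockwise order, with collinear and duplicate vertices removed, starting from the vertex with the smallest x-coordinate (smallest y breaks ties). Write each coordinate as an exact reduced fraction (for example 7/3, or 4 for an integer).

Clipped polygon: [(12,15) (16,15) (16,321/17) (12,317/17)]

1. After x ≥ 12: [(12,18/5) (18,3) (19,4) (18,19) (12,317/17)]
2. After x ≤ 16: [(12,18/5) (16,16/5) (16,321/17) (12,317/17)]
3. After y ≥ 15: [(12,15) (16,15) (16,321/17) (12,317/17)]
4. After y ≤ 20: [(12,15) (16,15) (16,321/17) (12,317/17)]
5. Canonical ring: [(12,15) (16,15) (16,321/17) (12,317/17)]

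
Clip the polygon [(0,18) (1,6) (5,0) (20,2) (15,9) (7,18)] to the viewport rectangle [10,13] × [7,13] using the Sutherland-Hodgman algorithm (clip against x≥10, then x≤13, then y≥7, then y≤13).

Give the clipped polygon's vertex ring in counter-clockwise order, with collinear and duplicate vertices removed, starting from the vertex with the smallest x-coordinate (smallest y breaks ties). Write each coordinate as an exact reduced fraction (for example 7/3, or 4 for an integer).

Clipped polygon: [(10,7) (13,7) (13,45/4) (103/9,13) (10,13)]

1. After x ≥ 10: [(10,2/3) (20,2) (15,9) (10,117/8)]
2. After x ≤ 13: [(10,2/3) (13,16/15) (13,45/4) (10,117/8)]
3. After y ≥ 7: [(10,7) (13,7) (13,45/4) (10,117/8)]
4. After y ≤ 13: [(10,13) (10,7) (13,7) (13,45/4) (103/9,13)]
5. Canonical ring: [(10,7) (13,7) (13,45/4) (103/9,13) (10,13)]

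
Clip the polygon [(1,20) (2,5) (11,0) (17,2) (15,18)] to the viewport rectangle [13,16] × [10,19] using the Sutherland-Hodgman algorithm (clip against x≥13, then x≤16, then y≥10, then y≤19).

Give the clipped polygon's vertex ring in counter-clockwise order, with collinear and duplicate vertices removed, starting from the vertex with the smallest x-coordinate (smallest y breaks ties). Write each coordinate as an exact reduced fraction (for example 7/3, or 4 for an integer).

Clipped polygon: [(13,10) (16,10) (15,18) (13,128/7)]

1. After x ≥ 13: [(13,128/7) (13,2/3) (17,2) (15,18)]
2. After x ≤ 16: [(13,128/7) (13,2/3) (16,5/3) (16,10) (15,18)]
3. After y ≥ 10: [(13,128/7) (13,10) (16,10) (16,10) (15,18)]
4. After y ≤ 19: [(13,128/7) (13,10) (16,10) (16,10) (15,18)]
5. Canonical ring: [(13,10) (16,10) (15,18) (13,128/7)]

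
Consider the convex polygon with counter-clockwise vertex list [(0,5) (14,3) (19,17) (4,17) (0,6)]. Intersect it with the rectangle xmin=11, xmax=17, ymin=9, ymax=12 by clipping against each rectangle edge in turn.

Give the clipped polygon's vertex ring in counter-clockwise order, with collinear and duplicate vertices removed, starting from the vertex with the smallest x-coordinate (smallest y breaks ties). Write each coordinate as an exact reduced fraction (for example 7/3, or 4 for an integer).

Clipped polygon: [(11,9) (113/7,9) (17,57/5) (17,12) (11,12)]

1. After x ≥ 11: [(11,24/7) (14,3) (19,17) (11,17)]
2. After x ≤ 17: [(11,24/7) (14,3) (17,57/5) (17,17) (11,17)]
3. After y ≥ 9: [(11,9) (113/7,9) (17,57/5) (17,17) (11,17)]
4. After y ≤ 12: [(11,12) (11,9) (113/7,9) (17,57/5) (17,12)]
5. Canonical ring: [(11,9) (113/7,9) (17,57/5) (17,12) (11,12)]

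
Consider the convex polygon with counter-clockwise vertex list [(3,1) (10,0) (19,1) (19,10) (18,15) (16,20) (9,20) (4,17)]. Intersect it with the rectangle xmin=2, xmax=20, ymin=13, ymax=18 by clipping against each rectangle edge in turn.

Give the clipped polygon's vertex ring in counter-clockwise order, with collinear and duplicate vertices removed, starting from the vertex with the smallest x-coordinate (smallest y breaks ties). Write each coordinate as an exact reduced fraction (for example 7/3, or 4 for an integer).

1. After x ≥ 2: [(3,1) (10,0) (19,1) (19,10) (18,15) (16,20) (9,20) (4,17)]
2. After x ≤ 20: [(3,1) (10,0) (19,1) (19,10) (18,15) (16,20) (9,20) (4,17)]
3. After y ≥ 13: [(15/4,13) (92/5,13) (18,15) (16,20) (9,20) (4,17)]
4. After y ≤ 18: [(15/4,13) (92/5,13) (18,15) (84/5,18) (17/3,18) (4,17)]
5. Canonical ring: [(15/4,13) (92/5,13) (18,15) (84/5,18) (17/3,18) (4,17)]

Clipped polygon: [(15/4,13) (92/5,13) (18,15) (84/5,18) (17/3,18) (4,17)]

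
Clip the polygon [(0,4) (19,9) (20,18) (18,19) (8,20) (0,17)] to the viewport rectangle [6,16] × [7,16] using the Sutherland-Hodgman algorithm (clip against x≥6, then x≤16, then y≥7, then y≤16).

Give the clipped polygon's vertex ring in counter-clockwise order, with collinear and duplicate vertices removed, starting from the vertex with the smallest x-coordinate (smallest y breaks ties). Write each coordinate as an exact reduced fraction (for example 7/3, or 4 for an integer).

1. After x ≥ 6: [(6,106/19) (19,9) (20,18) (18,19) (8,20) (6,77/4)]
2. After x ≤ 16: [(6,106/19) (16,156/19) (16,96/5) (8,20) (6,77/4)]
3. After y ≥ 7: [(6,7) (57/5,7) (16,156/19) (16,96/5) (8,20) (6,77/4)]
4. After y ≤ 16: [(6,16) (6,7) (57/5,7) (16,156/19) (16,16)]
5. Canonical ring: [(6,7) (57/5,7) (16,156/19) (16,16) (6,16)]

Clipped polygon: [(6,7) (57/5,7) (16,156/19) (16,16) (6,16)]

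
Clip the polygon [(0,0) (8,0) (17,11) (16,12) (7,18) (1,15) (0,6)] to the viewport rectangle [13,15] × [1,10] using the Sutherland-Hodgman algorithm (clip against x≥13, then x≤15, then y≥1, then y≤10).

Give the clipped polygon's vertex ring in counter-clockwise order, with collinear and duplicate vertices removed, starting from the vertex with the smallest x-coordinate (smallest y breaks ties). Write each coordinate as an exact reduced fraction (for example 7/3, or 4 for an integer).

Clipped polygon: [(13,55/9) (15,77/9) (15,10) (13,10)]

1. After x ≥ 13: [(13,55/9) (17,11) (16,12) (13,14)]
2. After x ≤ 15: [(13,55/9) (15,77/9) (15,38/3) (13,14)]
3. After y ≥ 1: [(13,55/9) (15,77/9) (15,38/3) (13,14)]
4. After y ≤ 10: [(13,10) (13,55/9) (15,77/9) (15,10)]
5. Canonical ring: [(13,55/9) (15,77/9) (15,10) (13,10)]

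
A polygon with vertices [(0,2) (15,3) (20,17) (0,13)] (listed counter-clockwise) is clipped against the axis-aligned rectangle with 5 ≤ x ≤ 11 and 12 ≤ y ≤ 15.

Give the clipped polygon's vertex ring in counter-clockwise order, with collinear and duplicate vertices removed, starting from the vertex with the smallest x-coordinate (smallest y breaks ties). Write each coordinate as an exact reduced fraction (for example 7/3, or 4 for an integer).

Clipped polygon: [(5,12) (11,12) (11,15) (10,15) (5,14)]

1. After x ≥ 5: [(5,7/3) (15,3) (20,17) (5,14)]
2. After x ≤ 11: [(5,7/3) (11,41/15) (11,76/5) (5,14)]
3. After y ≥ 12: [(5,12) (11,12) (11,76/5) (5,14)]
4. After y ≤ 15: [(5,12) (11,12) (11,15) (10,15) (5,14)]
5. Canonical ring: [(5,12) (11,12) (11,15) (10,15) (5,14)]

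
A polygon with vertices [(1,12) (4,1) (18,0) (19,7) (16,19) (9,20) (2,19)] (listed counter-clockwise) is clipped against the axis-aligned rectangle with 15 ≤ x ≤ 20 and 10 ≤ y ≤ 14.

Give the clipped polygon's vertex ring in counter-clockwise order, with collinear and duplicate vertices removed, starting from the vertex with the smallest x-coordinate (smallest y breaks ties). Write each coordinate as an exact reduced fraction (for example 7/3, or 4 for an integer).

Clipped polygon: [(15,10) (73/4,10) (69/4,14) (15,14)]

1. After x ≥ 15: [(15,3/14) (18,0) (19,7) (16,19) (15,134/7)]
2. After x ≤ 20: [(15,3/14) (18,0) (19,7) (16,19) (15,134/7)]
3. After y ≥ 10: [(15,10) (73/4,10) (16,19) (15,134/7)]
4. After y ≤ 14: [(15,14) (15,10) (73/4,10) (69/4,14)]
5. Canonical ring: [(15,10) (73/4,10) (69/4,14) (15,14)]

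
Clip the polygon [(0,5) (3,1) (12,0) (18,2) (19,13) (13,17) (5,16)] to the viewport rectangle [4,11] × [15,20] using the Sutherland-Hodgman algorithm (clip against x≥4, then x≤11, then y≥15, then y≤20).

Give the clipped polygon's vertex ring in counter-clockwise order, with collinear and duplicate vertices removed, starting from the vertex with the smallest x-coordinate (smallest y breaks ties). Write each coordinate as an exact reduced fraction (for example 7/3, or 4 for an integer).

1. After x ≥ 4: [(4,69/5) (4,8/9) (12,0) (18,2) (19,13) (13,17) (5,16)]
2. After x ≤ 11: [(4,69/5) (4,8/9) (11,1/9) (11,67/4) (5,16)]
3. After y ≥ 15: [(50/11,15) (11,15) (11,67/4) (5,16)]
4. After y ≤ 20: [(50/11,15) (11,15) (11,67/4) (5,16)]
5. Canonical ring: [(50/11,15) (11,15) (11,67/4) (5,16)]

Clipped polygon: [(50/11,15) (11,15) (11,67/4) (5,16)]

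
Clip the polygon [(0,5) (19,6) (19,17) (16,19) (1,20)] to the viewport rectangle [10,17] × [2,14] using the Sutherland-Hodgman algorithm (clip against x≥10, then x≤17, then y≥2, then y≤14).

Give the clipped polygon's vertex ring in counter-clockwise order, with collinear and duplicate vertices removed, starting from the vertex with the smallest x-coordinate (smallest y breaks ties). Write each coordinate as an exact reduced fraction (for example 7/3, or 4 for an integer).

1. After x ≥ 10: [(10,105/19) (19,6) (19,17) (16,19) (10,97/5)]
2. After x ≤ 17: [(10,105/19) (17,112/19) (17,55/3) (16,19) (10,97/5)]
3. After y ≥ 2: [(10,105/19) (17,112/19) (17,55/3) (16,19) (10,97/5)]
4. After y ≤ 14: [(10,14) (10,105/19) (17,112/19) (17,14)]
5. Canonical ring: [(10,105/19) (17,112/19) (17,14) (10,14)]

Clipped polygon: [(10,105/19) (17,112/19) (17,14) (10,14)]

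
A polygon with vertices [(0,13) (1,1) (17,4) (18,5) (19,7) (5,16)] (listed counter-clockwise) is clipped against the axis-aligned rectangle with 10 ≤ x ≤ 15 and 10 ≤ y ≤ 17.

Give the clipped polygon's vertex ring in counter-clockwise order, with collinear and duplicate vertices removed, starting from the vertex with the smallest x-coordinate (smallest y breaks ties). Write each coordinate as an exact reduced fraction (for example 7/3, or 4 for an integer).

1. After x ≥ 10: [(10,43/16) (17,4) (18,5) (19,7) (10,179/14)]
2. After x ≤ 15: [(10,43/16) (15,29/8) (15,67/7) (10,179/14)]
3. After y ≥ 10: [(10,10) (43/3,10) (10,179/14)]
4. After y ≤ 17: [(10,10) (43/3,10) (10,179/14)]
5. Canonical ring: [(10,10) (43/3,10) (10,179/14)]

Clipped polygon: [(10,10) (43/3,10) (10,179/14)]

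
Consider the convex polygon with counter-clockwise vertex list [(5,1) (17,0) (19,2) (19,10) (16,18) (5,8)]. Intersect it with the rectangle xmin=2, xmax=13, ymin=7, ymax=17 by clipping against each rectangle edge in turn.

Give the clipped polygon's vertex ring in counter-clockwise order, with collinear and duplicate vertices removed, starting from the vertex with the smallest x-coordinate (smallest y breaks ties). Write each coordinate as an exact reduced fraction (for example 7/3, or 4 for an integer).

1. After x ≥ 2: [(5,1) (17,0) (19,2) (19,10) (16,18) (5,8)]
2. After x ≤ 13: [(5,1) (13,1/3) (13,168/11) (5,8)]
3. After y ≥ 7: [(5,7) (13,7) (13,168/11) (5,8)]
4. After y ≤ 17: [(5,7) (13,7) (13,168/11) (5,8)]
5. Canonical ring: [(5,7) (13,7) (13,168/11) (5,8)]

Clipped polygon: [(5,7) (13,7) (13,168/11) (5,8)]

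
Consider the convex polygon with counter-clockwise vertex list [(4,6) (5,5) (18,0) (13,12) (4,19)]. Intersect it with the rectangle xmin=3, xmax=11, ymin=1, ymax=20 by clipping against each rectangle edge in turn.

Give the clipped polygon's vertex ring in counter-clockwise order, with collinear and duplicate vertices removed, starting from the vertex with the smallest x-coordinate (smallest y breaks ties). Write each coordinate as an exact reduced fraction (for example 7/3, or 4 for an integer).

1. After x ≥ 3: [(4,6) (5,5) (18,0) (13,12) (4,19)]
2. After x ≤ 11: [(4,6) (5,5) (11,35/13) (11,122/9) (4,19)]
3. After y ≥ 1: [(4,6) (5,5) (11,35/13) (11,122/9) (4,19)]
4. After y ≤ 20: [(4,6) (5,5) (11,35/13) (11,122/9) (4,19)]
5. Canonical ring: [(4,6) (5,5) (11,35/13) (11,122/9) (4,19)]

Clipped polygon: [(4,6) (5,5) (11,35/13) (11,122/9) (4,19)]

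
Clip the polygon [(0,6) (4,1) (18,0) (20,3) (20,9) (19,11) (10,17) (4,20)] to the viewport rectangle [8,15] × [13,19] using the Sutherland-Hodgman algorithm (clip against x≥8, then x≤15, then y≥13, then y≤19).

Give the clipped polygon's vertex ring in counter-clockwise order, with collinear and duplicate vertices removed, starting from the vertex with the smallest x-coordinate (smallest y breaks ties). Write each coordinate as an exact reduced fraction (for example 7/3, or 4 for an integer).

1. After x ≥ 8: [(8,5/7) (18,0) (20,3) (20,9) (19,11) (10,17) (8,18)]
2. After x ≤ 15: [(8,5/7) (15,3/14) (15,41/3) (10,17) (8,18)]
3. After y ≥ 13: [(8,13) (15,13) (15,41/3) (10,17) (8,18)]
4. After y ≤ 19: [(8,13) (15,13) (15,41/3) (10,17) (8,18)]
5. Canonical ring: [(8,13) (15,13) (15,41/3) (10,17) (8,18)]

Clipped polygon: [(8,13) (15,13) (15,41/3) (10,17) (8,18)]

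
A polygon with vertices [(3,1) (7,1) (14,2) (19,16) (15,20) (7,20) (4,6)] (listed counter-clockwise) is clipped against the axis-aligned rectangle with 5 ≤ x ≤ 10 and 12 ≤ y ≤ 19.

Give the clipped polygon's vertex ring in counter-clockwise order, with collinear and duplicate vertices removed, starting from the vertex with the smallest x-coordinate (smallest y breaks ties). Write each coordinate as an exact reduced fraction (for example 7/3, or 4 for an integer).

Clipped polygon: [(37/7,12) (10,12) (10,19) (95/14,19)]

1. After x ≥ 5: [(5,1) (7,1) (14,2) (19,16) (15,20) (7,20) (5,32/3)]
2. After x ≤ 10: [(5,1) (7,1) (10,10/7) (10,20) (7,20) (5,32/3)]
3. After y ≥ 12: [(10,12) (10,20) (7,20) (37/7,12)]
4. After y ≤ 19: [(10,12) (10,19) (95/14,19) (37/7,12)]
5. Canonical ring: [(37/7,12) (10,12) (10,19) (95/14,19)]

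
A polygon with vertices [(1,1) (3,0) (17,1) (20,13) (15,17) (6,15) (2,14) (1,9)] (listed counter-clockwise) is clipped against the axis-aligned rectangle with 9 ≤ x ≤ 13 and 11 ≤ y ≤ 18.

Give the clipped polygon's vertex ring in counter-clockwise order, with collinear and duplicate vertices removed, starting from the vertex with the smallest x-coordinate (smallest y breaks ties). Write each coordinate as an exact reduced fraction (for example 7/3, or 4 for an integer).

Clipped polygon: [(9,11) (13,11) (13,149/9) (9,47/3)]

1. After x ≥ 9: [(9,3/7) (17,1) (20,13) (15,17) (9,47/3)]
2. After x ≤ 13: [(9,3/7) (13,5/7) (13,149/9) (9,47/3)]
3. After y ≥ 11: [(9,11) (13,11) (13,149/9) (9,47/3)]
4. After y ≤ 18: [(9,11) (13,11) (13,149/9) (9,47/3)]
5. Canonical ring: [(9,11) (13,11) (13,149/9) (9,47/3)]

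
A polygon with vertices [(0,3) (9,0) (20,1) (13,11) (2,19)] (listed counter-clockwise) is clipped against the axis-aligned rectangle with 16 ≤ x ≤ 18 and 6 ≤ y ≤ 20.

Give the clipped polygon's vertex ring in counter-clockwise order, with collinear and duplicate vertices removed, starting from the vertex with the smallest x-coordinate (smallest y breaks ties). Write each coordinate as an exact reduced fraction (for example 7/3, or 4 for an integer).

1. After x ≥ 16: [(16,7/11) (20,1) (16,47/7)]
2. After x ≤ 18: [(16,7/11) (18,9/11) (18,27/7) (16,47/7)]
3. After y ≥ 6: [(16,6) (33/2,6) (16,47/7)]
4. After y ≤ 20: [(16,6) (33/2,6) (16,47/7)]
5. Canonical ring: [(16,6) (33/2,6) (16,47/7)]

Clipped polygon: [(16,6) (33/2,6) (16,47/7)]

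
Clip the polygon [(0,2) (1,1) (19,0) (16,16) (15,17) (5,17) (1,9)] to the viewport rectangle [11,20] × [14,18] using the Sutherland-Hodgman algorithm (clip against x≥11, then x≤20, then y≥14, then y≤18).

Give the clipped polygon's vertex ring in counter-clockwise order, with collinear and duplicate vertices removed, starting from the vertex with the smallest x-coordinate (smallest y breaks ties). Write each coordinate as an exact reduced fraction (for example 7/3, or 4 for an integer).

1. After x ≥ 11: [(11,4/9) (19,0) (16,16) (15,17) (11,17)]
2. After x ≤ 20: [(11,4/9) (19,0) (16,16) (15,17) (11,17)]
3. After y ≥ 14: [(11,14) (131/8,14) (16,16) (15,17) (11,17)]
4. After y ≤ 18: [(11,14) (131/8,14) (16,16) (15,17) (11,17)]
5. Canonical ring: [(11,14) (131/8,14) (16,16) (15,17) (11,17)]

Clipped polygon: [(11,14) (131/8,14) (16,16) (15,17) (11,17)]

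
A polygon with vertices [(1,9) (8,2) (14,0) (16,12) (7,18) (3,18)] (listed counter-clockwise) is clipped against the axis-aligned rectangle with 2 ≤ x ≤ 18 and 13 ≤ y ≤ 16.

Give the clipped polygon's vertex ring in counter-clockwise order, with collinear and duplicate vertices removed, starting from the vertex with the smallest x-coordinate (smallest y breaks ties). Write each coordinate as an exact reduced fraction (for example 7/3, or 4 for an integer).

1. After x ≥ 2: [(2,27/2) (2,8) (8,2) (14,0) (16,12) (7,18) (3,18)]
2. After x ≤ 18: [(2,27/2) (2,8) (8,2) (14,0) (16,12) (7,18) (3,18)]
3. After y ≥ 13: [(2,27/2) (2,13) (29/2,13) (7,18) (3,18)]
4. After y ≤ 16: [(23/9,16) (2,27/2) (2,13) (29/2,13) (10,16)]
5. Canonical ring: [(2,13) (29/2,13) (10,16) (23/9,16) (2,27/2)]

Clipped polygon: [(2,13) (29/2,13) (10,16) (23/9,16) (2,27/2)]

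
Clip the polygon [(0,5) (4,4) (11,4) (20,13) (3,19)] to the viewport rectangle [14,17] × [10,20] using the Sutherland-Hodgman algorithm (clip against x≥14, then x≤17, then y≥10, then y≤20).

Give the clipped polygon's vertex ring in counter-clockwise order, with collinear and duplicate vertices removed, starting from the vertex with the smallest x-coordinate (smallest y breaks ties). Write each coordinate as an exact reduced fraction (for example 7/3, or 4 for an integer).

Clipped polygon: [(14,10) (17,10) (17,239/17) (14,257/17)]

1. After x ≥ 14: [(14,7) (20,13) (14,257/17)]
2. After x ≤ 17: [(14,7) (17,10) (17,239/17) (14,257/17)]
3. After y ≥ 10: [(14,10) (17,10) (17,10) (17,239/17) (14,257/17)]
4. After y ≤ 20: [(14,10) (17,10) (17,10) (17,239/17) (14,257/17)]
5. Canonical ring: [(14,10) (17,10) (17,239/17) (14,257/17)]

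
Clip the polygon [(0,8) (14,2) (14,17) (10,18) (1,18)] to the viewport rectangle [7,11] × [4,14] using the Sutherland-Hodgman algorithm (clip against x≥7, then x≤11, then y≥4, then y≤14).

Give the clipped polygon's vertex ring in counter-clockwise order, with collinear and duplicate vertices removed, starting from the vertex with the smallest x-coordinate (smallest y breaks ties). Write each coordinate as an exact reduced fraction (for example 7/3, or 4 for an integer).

1. After x ≥ 7: [(7,5) (14,2) (14,17) (10,18) (7,18)]
2. After x ≤ 11: [(7,5) (11,23/7) (11,71/4) (10,18) (7,18)]
3. After y ≥ 4: [(7,5) (28/3,4) (11,4) (11,71/4) (10,18) (7,18)]
4. After y ≤ 14: [(7,14) (7,5) (28/3,4) (11,4) (11,14)]
5. Canonical ring: [(7,5) (28/3,4) (11,4) (11,14) (7,14)]

Clipped polygon: [(7,5) (28/3,4) (11,4) (11,14) (7,14)]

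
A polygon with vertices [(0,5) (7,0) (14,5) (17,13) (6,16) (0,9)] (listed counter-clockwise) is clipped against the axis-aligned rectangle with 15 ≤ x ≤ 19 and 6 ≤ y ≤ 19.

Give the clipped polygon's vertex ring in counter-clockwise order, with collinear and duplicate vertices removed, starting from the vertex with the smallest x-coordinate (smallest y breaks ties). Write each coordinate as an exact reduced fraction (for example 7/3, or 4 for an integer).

Clipped polygon: [(15,23/3) (17,13) (15,149/11)]

1. After x ≥ 15: [(15,23/3) (17,13) (15,149/11)]
2. After x ≤ 19: [(15,23/3) (17,13) (15,149/11)]
3. After y ≥ 6: [(15,23/3) (17,13) (15,149/11)]
4. After y ≤ 19: [(15,23/3) (17,13) (15,149/11)]
5. Canonical ring: [(15,23/3) (17,13) (15,149/11)]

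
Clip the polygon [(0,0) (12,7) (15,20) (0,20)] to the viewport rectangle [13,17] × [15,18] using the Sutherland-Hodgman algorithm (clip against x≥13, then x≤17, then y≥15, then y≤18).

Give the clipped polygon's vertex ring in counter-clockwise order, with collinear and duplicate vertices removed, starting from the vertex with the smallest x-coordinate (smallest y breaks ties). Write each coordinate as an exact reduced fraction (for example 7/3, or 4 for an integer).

Clipped polygon: [(13,15) (180/13,15) (189/13,18) (13,18)]

1. After x ≥ 13: [(13,34/3) (15,20) (13,20)]
2. After x ≤ 17: [(13,34/3) (15,20) (13,20)]
3. After y ≥ 15: [(13,15) (180/13,15) (15,20) (13,20)]
4. After y ≤ 18: [(13,18) (13,15) (180/13,15) (189/13,18)]
5. Canonical ring: [(13,15) (180/13,15) (189/13,18) (13,18)]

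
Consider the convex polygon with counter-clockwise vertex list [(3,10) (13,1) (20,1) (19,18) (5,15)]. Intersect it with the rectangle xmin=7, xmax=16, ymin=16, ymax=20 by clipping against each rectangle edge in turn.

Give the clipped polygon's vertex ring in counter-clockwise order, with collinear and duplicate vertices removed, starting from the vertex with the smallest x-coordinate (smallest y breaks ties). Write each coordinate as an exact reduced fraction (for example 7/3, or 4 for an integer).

Clipped polygon: [(29/3,16) (16,16) (16,243/14)]

1. After x ≥ 7: [(7,32/5) (13,1) (20,1) (19,18) (7,108/7)]
2. After x ≤ 16: [(7,32/5) (13,1) (16,1) (16,243/14) (7,108/7)]
3. After y ≥ 16: [(16,16) (16,243/14) (29/3,16)]
4. After y ≤ 20: [(16,16) (16,243/14) (29/3,16)]
5. Canonical ring: [(29/3,16) (16,16) (16,243/14)]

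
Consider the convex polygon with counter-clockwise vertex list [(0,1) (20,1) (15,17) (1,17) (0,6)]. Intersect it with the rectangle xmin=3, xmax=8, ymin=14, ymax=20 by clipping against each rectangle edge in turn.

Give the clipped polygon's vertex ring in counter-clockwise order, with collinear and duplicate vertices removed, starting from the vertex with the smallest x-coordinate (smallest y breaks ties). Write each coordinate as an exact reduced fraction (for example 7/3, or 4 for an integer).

Clipped polygon: [(3,14) (8,14) (8,17) (3,17)]

1. After x ≥ 3: [(3,1) (20,1) (15,17) (3,17)]
2. After x ≤ 8: [(3,1) (8,1) (8,17) (3,17)]
3. After y ≥ 14: [(3,14) (8,14) (8,17) (3,17)]
4. After y ≤ 20: [(3,14) (8,14) (8,17) (3,17)]
5. Canonical ring: [(3,14) (8,14) (8,17) (3,17)]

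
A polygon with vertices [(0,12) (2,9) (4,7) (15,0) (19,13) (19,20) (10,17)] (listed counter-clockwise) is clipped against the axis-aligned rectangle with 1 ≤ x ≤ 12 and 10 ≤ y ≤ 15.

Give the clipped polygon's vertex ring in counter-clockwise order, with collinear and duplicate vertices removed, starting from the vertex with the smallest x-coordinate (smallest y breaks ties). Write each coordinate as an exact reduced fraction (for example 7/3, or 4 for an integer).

1. After x ≥ 1: [(1,25/2) (1,21/2) (2,9) (4,7) (15,0) (19,13) (19,20) (10,17)]
2. After x ≤ 12: [(1,25/2) (1,21/2) (2,9) (4,7) (12,21/11) (12,53/3) (10,17)]
3. After y ≥ 10: [(1,25/2) (1,21/2) (4/3,10) (12,10) (12,53/3) (10,17)]
4. After y ≤ 15: [(6,15) (1,25/2) (1,21/2) (4/3,10) (12,10) (12,15)]
5. Canonical ring: [(1,21/2) (4/3,10) (12,10) (12,15) (6,15) (1,25/2)]

Clipped polygon: [(1,21/2) (4/3,10) (12,10) (12,15) (6,15) (1,25/2)]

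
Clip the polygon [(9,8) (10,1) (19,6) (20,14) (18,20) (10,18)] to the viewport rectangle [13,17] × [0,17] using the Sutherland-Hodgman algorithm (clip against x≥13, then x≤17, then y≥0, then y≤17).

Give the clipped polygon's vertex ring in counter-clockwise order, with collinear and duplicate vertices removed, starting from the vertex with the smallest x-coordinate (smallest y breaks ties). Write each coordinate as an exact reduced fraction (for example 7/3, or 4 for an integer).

Clipped polygon: [(13,8/3) (17,44/9) (17,17) (13,17)]

1. After x ≥ 13: [(13,8/3) (19,6) (20,14) (18,20) (13,75/4)]
2. After x ≤ 17: [(13,8/3) (17,44/9) (17,79/4) (13,75/4)]
3. After y ≥ 0: [(13,8/3) (17,44/9) (17,79/4) (13,75/4)]
4. After y ≤ 17: [(13,17) (13,8/3) (17,44/9) (17,17)]
5. Canonical ring: [(13,8/3) (17,44/9) (17,17) (13,17)]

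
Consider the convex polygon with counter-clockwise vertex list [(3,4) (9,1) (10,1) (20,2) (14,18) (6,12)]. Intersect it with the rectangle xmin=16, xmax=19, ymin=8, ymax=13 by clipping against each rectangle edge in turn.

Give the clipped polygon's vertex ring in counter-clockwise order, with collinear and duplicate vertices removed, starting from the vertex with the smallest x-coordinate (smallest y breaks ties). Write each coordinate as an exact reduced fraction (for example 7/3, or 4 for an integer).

1. After x ≥ 16: [(16,8/5) (20,2) (16,38/3)]
2. After x ≤ 19: [(16,8/5) (19,19/10) (19,14/3) (16,38/3)]
3. After y ≥ 8: [(16,8) (71/4,8) (16,38/3)]
4. After y ≤ 13: [(16,8) (71/4,8) (16,38/3)]
5. Canonical ring: [(16,8) (71/4,8) (16,38/3)]

Clipped polygon: [(16,8) (71/4,8) (16,38/3)]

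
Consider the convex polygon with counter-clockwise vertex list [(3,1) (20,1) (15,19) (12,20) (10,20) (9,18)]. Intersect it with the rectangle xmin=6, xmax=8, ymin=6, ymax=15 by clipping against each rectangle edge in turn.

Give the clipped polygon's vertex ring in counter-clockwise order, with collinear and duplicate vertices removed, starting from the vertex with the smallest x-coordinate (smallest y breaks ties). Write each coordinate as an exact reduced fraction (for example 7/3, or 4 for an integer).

Clipped polygon: [(6,6) (8,6) (8,15) (135/17,15) (6,19/2)]

1. After x ≥ 6: [(6,19/2) (6,1) (20,1) (15,19) (12,20) (10,20) (9,18)]
2. After x ≤ 8: [(8,91/6) (6,19/2) (6,1) (8,1)]
3. After y ≥ 6: [(8,6) (8,91/6) (6,19/2) (6,6)]
4. After y ≤ 15: [(8,6) (8,15) (135/17,15) (6,19/2) (6,6)]
5. Canonical ring: [(6,6) (8,6) (8,15) (135/17,15) (6,19/2)]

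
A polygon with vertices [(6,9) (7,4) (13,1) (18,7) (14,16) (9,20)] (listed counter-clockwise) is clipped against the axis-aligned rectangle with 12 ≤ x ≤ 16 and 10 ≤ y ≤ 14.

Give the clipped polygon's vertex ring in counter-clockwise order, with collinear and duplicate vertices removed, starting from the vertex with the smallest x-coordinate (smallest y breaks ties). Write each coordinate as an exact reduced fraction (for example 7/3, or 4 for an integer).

Clipped polygon: [(12,10) (16,10) (16,23/2) (134/9,14) (12,14)]

1. After x ≥ 12: [(12,3/2) (13,1) (18,7) (14,16) (12,88/5)]
2. After x ≤ 16: [(12,3/2) (13,1) (16,23/5) (16,23/2) (14,16) (12,88/5)]
3. After y ≥ 10: [(12,10) (16,10) (16,23/2) (14,16) (12,88/5)]
4. After y ≤ 14: [(12,14) (12,10) (16,10) (16,23/2) (134/9,14)]
5. Canonical ring: [(12,10) (16,10) (16,23/2) (134/9,14) (12,14)]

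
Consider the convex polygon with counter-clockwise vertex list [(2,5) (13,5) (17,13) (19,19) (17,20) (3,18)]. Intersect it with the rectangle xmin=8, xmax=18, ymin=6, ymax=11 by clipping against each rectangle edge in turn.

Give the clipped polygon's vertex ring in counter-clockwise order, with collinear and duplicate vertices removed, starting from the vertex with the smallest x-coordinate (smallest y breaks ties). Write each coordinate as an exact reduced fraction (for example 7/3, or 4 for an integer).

Clipped polygon: [(8,6) (27/2,6) (16,11) (8,11)]

1. After x ≥ 8: [(8,5) (13,5) (17,13) (19,19) (17,20) (8,131/7)]
2. After x ≤ 18: [(8,5) (13,5) (17,13) (18,16) (18,39/2) (17,20) (8,131/7)]
3. After y ≥ 6: [(8,6) (27/2,6) (17,13) (18,16) (18,39/2) (17,20) (8,131/7)]
4. After y ≤ 11: [(8,11) (8,6) (27/2,6) (16,11)]
5. Canonical ring: [(8,6) (27/2,6) (16,11) (8,11)]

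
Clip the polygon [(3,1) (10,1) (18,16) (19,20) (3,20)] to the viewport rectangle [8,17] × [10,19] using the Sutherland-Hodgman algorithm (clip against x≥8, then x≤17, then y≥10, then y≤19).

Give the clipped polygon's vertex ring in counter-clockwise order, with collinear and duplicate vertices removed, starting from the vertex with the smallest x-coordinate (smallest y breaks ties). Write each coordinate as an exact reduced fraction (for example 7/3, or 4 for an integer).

Clipped polygon: [(8,10) (74/5,10) (17,113/8) (17,19) (8,19)]

1. After x ≥ 8: [(8,1) (10,1) (18,16) (19,20) (8,20)]
2. After x ≤ 17: [(8,1) (10,1) (17,113/8) (17,20) (8,20)]
3. After y ≥ 10: [(8,10) (74/5,10) (17,113/8) (17,20) (8,20)]
4. After y ≤ 19: [(8,19) (8,10) (74/5,10) (17,113/8) (17,19)]
5. Canonical ring: [(8,10) (74/5,10) (17,113/8) (17,19) (8,19)]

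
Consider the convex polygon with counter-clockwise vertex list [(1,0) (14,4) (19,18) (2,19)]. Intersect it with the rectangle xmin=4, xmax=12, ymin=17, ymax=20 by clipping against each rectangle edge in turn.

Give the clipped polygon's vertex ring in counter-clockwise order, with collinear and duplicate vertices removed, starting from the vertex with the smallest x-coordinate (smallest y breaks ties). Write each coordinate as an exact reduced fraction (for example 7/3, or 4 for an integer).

Clipped polygon: [(4,17) (12,17) (12,313/17) (4,321/17)]

1. After x ≥ 4: [(4,12/13) (14,4) (19,18) (4,321/17)]
2. After x ≤ 12: [(4,12/13) (12,44/13) (12,313/17) (4,321/17)]
3. After y ≥ 17: [(4,17) (12,17) (12,313/17) (4,321/17)]
4. After y ≤ 20: [(4,17) (12,17) (12,313/17) (4,321/17)]
5. Canonical ring: [(4,17) (12,17) (12,313/17) (4,321/17)]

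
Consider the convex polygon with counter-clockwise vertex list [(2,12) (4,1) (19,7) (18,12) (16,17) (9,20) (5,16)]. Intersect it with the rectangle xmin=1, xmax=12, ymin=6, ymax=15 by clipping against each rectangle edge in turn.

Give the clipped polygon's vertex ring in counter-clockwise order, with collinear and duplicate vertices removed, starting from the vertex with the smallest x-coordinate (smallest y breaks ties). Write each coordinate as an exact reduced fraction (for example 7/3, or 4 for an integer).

Clipped polygon: [(2,12) (34/11,6) (12,6) (12,15) (17/4,15)]

1. After x ≥ 1: [(2,12) (4,1) (19,7) (18,12) (16,17) (9,20) (5,16)]
2. After x ≤ 12: [(2,12) (4,1) (12,21/5) (12,131/7) (9,20) (5,16)]
3. After y ≥ 6: [(2,12) (34/11,6) (12,6) (12,131/7) (9,20) (5,16)]
4. After y ≤ 15: [(17/4,15) (2,12) (34/11,6) (12,6) (12,15)]
5. Canonical ring: [(2,12) (34/11,6) (12,6) (12,15) (17/4,15)]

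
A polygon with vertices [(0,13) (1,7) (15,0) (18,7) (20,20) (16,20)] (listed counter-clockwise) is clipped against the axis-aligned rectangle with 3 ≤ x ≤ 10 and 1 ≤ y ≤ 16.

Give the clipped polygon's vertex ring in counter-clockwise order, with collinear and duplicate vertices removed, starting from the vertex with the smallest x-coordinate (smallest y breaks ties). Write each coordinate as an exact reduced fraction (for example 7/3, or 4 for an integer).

1. After x ≥ 3: [(3,229/16) (3,6) (15,0) (18,7) (20,20) (16,20)]
2. After x ≤ 10: [(10,139/8) (3,229/16) (3,6) (10,5/2)]
3. After y ≥ 1: [(10,139/8) (3,229/16) (3,6) (10,5/2)]
4. After y ≤ 16: [(10,16) (48/7,16) (3,229/16) (3,6) (10,5/2)]
5. Canonical ring: [(3,6) (10,5/2) (10,16) (48/7,16) (3,229/16)]

Clipped polygon: [(3,6) (10,5/2) (10,16) (48/7,16) (3,229/16)]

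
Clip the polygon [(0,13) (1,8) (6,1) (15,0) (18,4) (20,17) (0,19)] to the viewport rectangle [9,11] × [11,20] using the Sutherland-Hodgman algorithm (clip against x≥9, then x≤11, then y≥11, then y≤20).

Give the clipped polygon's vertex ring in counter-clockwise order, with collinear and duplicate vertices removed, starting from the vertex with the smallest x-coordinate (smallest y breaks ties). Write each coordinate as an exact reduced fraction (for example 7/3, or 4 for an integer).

Clipped polygon: [(9,11) (11,11) (11,179/10) (9,181/10)]

1. After x ≥ 9: [(9,2/3) (15,0) (18,4) (20,17) (9,181/10)]
2. After x ≤ 11: [(9,2/3) (11,4/9) (11,179/10) (9,181/10)]
3. After y ≥ 11: [(9,11) (11,11) (11,179/10) (9,181/10)]
4. After y ≤ 20: [(9,11) (11,11) (11,179/10) (9,181/10)]
5. Canonical ring: [(9,11) (11,11) (11,179/10) (9,181/10)]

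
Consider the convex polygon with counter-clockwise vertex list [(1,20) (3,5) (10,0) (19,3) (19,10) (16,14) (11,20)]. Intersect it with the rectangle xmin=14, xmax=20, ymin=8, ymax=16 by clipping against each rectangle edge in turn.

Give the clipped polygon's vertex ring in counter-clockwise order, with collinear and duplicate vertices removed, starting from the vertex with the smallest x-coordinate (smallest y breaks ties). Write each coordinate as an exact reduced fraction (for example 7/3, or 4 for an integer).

1. After x ≥ 14: [(14,4/3) (19,3) (19,10) (16,14) (14,82/5)]
2. After x ≤ 20: [(14,4/3) (19,3) (19,10) (16,14) (14,82/5)]
3. After y ≥ 8: [(14,8) (19,8) (19,10) (16,14) (14,82/5)]
4. After y ≤ 16: [(14,16) (14,8) (19,8) (19,10) (16,14) (43/3,16)]
5. Canonical ring: [(14,8) (19,8) (19,10) (16,14) (43/3,16) (14,16)]

Clipped polygon: [(14,8) (19,8) (19,10) (16,14) (43/3,16) (14,16)]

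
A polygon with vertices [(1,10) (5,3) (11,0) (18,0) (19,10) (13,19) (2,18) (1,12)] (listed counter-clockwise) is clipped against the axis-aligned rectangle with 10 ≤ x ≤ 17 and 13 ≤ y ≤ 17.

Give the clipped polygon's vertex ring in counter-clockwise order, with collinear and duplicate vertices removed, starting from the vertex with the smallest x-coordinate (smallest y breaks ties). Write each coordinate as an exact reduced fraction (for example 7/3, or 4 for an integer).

1. After x ≥ 10: [(10,1/2) (11,0) (18,0) (19,10) (13,19) (10,206/11)]
2. After x ≤ 17: [(10,1/2) (11,0) (17,0) (17,13) (13,19) (10,206/11)]
3. After y ≥ 13: [(10,13) (17,13) (17,13) (13,19) (10,206/11)]
4. After y ≤ 17: [(10,17) (10,13) (17,13) (17,13) (43/3,17)]
5. Canonical ring: [(10,13) (17,13) (43/3,17) (10,17)]

Clipped polygon: [(10,13) (17,13) (43/3,17) (10,17)]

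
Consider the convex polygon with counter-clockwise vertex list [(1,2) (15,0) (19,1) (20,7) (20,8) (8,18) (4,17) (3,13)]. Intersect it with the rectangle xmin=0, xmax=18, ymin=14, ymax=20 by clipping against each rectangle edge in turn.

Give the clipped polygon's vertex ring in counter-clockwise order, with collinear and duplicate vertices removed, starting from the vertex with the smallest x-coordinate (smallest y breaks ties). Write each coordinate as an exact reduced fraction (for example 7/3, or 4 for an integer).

1. After x ≥ 0: [(1,2) (15,0) (19,1) (20,7) (20,8) (8,18) (4,17) (3,13)]
2. After x ≤ 18: [(1,2) (15,0) (18,3/4) (18,29/3) (8,18) (4,17) (3,13)]
3. After y ≥ 14: [(64/5,14) (8,18) (4,17) (13/4,14)]
4. After y ≤ 20: [(64/5,14) (8,18) (4,17) (13/4,14)]
5. Canonical ring: [(13/4,14) (64/5,14) (8,18) (4,17)]

Clipped polygon: [(13/4,14) (64/5,14) (8,18) (4,17)]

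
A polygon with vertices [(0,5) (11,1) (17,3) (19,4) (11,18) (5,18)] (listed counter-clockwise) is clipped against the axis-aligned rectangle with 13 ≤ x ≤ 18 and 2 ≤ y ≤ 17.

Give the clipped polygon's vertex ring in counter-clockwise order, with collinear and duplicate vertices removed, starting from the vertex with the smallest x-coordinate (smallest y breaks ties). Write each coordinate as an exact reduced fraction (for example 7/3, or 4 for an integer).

1. After x ≥ 13: [(13,5/3) (17,3) (19,4) (13,29/2)]
2. After x ≤ 18: [(13,5/3) (17,3) (18,7/2) (18,23/4) (13,29/2)]
3. After y ≥ 2: [(13,2) (14,2) (17,3) (18,7/2) (18,23/4) (13,29/2)]
4. After y ≤ 17: [(13,2) (14,2) (17,3) (18,7/2) (18,23/4) (13,29/2)]
5. Canonical ring: [(13,2) (14,2) (17,3) (18,7/2) (18,23/4) (13,29/2)]

Clipped polygon: [(13,2) (14,2) (17,3) (18,7/2) (18,23/4) (13,29/2)]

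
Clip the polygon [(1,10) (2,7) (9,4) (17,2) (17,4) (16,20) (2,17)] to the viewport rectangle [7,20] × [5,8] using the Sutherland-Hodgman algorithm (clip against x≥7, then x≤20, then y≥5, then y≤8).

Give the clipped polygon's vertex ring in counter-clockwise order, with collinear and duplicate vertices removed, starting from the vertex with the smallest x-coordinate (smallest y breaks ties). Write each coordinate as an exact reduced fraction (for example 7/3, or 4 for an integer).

1. After x ≥ 7: [(7,34/7) (9,4) (17,2) (17,4) (16,20) (7,253/14)]
2. After x ≤ 20: [(7,34/7) (9,4) (17,2) (17,4) (16,20) (7,253/14)]
3. After y ≥ 5: [(7,5) (271/16,5) (16,20) (7,253/14)]
4. After y ≤ 8: [(7,8) (7,5) (271/16,5) (67/4,8)]
5. Canonical ring: [(7,5) (271/16,5) (67/4,8) (7,8)]

Clipped polygon: [(7,5) (271/16,5) (67/4,8) (7,8)]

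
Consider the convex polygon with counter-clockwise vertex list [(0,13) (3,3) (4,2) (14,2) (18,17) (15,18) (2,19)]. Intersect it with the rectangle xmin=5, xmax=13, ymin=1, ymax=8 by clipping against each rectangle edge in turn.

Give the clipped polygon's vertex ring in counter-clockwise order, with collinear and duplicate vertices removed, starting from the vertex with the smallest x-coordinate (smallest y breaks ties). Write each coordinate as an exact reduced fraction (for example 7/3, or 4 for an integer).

1. After x ≥ 5: [(5,2) (14,2) (18,17) (15,18) (5,244/13)]
2. After x ≤ 13: [(5,2) (13,2) (13,236/13) (5,244/13)]
3. After y ≥ 1: [(5,2) (13,2) (13,236/13) (5,244/13)]
4. After y ≤ 8: [(5,8) (5,2) (13,2) (13,8)]
5. Canonical ring: [(5,2) (13,2) (13,8) (5,8)]

Clipped polygon: [(5,2) (13,2) (13,8) (5,8)]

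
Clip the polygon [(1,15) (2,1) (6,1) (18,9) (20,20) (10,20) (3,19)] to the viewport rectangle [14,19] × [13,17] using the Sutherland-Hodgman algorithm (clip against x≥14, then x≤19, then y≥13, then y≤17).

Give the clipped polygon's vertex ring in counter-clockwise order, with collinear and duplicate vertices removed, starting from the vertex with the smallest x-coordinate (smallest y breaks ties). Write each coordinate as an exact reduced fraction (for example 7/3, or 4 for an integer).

1. After x ≥ 14: [(14,19/3) (18,9) (20,20) (14,20)]
2. After x ≤ 19: [(14,19/3) (18,9) (19,29/2) (19,20) (14,20)]
3. After y ≥ 13: [(14,13) (206/11,13) (19,29/2) (19,20) (14,20)]
4. After y ≤ 17: [(14,17) (14,13) (206/11,13) (19,29/2) (19,17)]
5. Canonical ring: [(14,13) (206/11,13) (19,29/2) (19,17) (14,17)]

Clipped polygon: [(14,13) (206/11,13) (19,29/2) (19,17) (14,17)]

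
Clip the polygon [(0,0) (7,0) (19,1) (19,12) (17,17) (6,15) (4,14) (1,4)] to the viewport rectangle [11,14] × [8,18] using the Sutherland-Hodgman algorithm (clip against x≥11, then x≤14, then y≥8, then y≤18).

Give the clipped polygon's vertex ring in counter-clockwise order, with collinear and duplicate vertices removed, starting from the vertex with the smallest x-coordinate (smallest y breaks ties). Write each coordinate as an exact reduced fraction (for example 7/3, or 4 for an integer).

Clipped polygon: [(11,8) (14,8) (14,181/11) (11,175/11)]

1. After x ≥ 11: [(11,1/3) (19,1) (19,12) (17,17) (11,175/11)]
2. After x ≤ 14: [(11,1/3) (14,7/12) (14,181/11) (11,175/11)]
3. After y ≥ 8: [(11,8) (14,8) (14,181/11) (11,175/11)]
4. After y ≤ 18: [(11,8) (14,8) (14,181/11) (11,175/11)]
5. Canonical ring: [(11,8) (14,8) (14,181/11) (11,175/11)]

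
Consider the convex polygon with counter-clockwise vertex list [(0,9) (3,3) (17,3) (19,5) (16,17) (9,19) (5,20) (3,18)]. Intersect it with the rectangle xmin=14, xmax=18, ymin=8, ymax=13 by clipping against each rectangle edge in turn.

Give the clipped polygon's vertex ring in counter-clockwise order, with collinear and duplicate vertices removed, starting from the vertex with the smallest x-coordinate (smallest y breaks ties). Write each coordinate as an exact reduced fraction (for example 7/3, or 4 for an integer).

1. After x ≥ 14: [(14,3) (17,3) (19,5) (16,17) (14,123/7)]
2. After x ≤ 18: [(14,3) (17,3) (18,4) (18,9) (16,17) (14,123/7)]
3. After y ≥ 8: [(14,8) (18,8) (18,9) (16,17) (14,123/7)]
4. After y ≤ 13: [(14,13) (14,8) (18,8) (18,9) (17,13)]
5. Canonical ring: [(14,8) (18,8) (18,9) (17,13) (14,13)]

Clipped polygon: [(14,8) (18,8) (18,9) (17,13) (14,13)]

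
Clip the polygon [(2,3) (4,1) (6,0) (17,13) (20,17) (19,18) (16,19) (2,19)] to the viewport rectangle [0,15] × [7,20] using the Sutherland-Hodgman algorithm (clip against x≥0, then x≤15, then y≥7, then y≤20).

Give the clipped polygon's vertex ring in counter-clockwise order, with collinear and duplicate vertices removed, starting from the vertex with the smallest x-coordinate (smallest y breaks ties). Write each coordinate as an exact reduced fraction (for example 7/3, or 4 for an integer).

Clipped polygon: [(2,7) (155/13,7) (15,117/11) (15,19) (2,19)]

1. After x ≥ 0: [(2,3) (4,1) (6,0) (17,13) (20,17) (19,18) (16,19) (2,19)]
2. After x ≤ 15: [(2,3) (4,1) (6,0) (15,117/11) (15,19) (2,19)]
3. After y ≥ 7: [(2,7) (155/13,7) (15,117/11) (15,19) (2,19)]
4. After y ≤ 20: [(2,7) (155/13,7) (15,117/11) (15,19) (2,19)]
5. Canonical ring: [(2,7) (155/13,7) (15,117/11) (15,19) (2,19)]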